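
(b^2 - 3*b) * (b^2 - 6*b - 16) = b^4 - 9*b^3 + 2*b^2 + 48*b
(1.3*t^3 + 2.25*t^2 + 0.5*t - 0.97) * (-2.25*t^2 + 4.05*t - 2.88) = -2.925*t^5 + 0.2025*t^4 + 4.2435*t^3 - 2.2725*t^2 - 5.3685*t + 2.7936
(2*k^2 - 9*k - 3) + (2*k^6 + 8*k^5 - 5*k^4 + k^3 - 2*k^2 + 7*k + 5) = 2*k^6 + 8*k^5 - 5*k^4 + k^3 - 2*k + 2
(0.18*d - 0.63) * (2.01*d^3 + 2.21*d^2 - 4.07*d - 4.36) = 0.3618*d^4 - 0.8685*d^3 - 2.1249*d^2 + 1.7793*d + 2.7468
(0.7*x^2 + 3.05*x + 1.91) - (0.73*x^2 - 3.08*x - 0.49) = -0.03*x^2 + 6.13*x + 2.4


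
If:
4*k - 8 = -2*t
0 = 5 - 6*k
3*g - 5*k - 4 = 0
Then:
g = 49/18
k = 5/6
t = 7/3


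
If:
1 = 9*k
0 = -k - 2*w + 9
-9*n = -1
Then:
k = 1/9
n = 1/9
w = 40/9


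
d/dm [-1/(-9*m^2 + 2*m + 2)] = 2*(1 - 9*m)/(-9*m^2 + 2*m + 2)^2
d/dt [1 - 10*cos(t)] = 10*sin(t)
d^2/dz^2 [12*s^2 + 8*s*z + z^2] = 2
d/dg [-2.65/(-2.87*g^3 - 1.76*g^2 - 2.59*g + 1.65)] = (-22.8165*g^2 - 9.328*g - 6.8635)/(2.87*g^3 + 1.76*g^2 + 2.59*g - 1.65)^2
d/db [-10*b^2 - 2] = -20*b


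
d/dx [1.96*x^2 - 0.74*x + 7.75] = 3.92*x - 0.74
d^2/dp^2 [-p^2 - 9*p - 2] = -2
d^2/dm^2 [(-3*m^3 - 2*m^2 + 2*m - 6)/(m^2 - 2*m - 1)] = 2*(-17*m^3 - 42*m^2 + 33*m - 36)/(m^6 - 6*m^5 + 9*m^4 + 4*m^3 - 9*m^2 - 6*m - 1)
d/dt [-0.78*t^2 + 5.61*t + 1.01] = 5.61 - 1.56*t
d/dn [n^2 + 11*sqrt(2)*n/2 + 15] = 2*n + 11*sqrt(2)/2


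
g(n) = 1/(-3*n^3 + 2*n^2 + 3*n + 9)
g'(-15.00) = 0.00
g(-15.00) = 0.00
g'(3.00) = 0.03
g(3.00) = -0.02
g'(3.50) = 0.01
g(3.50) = -0.01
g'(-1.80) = 0.04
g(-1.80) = 0.04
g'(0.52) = -0.02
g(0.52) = 0.09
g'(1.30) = 0.07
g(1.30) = 0.10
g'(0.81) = -0.00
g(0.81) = 0.09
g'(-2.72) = 0.01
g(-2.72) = 0.01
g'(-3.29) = 0.01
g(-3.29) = 0.01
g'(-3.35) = 0.01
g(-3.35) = 0.01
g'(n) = (9*n^2 - 4*n - 3)/(-3*n^3 + 2*n^2 + 3*n + 9)^2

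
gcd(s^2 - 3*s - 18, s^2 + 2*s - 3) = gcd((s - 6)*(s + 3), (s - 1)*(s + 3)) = s + 3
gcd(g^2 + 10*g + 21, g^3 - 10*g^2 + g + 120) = g + 3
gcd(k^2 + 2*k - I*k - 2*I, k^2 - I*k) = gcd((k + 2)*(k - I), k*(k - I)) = k - I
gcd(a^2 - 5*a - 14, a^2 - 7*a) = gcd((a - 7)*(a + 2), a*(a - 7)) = a - 7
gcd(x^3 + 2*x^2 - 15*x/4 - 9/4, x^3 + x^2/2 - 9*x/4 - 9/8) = x^2 - x - 3/4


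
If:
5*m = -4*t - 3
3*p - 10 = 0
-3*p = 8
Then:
No Solution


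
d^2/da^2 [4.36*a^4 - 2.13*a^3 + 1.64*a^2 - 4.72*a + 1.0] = 52.32*a^2 - 12.78*a + 3.28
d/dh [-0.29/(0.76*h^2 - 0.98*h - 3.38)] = (0.4408*h - 0.2842)/(-0.76*h^2 + 0.98*h + 3.38)^2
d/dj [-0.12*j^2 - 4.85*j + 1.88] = -0.24*j - 4.85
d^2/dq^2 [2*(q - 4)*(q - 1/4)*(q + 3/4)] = 12*q - 14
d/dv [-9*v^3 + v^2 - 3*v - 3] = -27*v^2 + 2*v - 3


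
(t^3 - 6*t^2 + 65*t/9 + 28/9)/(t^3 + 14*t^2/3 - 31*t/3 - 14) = (3*t^2 - 11*t - 4)/(3*(t^2 + 7*t + 6))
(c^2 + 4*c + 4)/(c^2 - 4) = (c + 2)/(c - 2)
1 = 1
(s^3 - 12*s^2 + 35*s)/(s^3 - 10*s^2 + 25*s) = (s - 7)/(s - 5)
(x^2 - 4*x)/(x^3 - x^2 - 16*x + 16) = x/(x^2 + 3*x - 4)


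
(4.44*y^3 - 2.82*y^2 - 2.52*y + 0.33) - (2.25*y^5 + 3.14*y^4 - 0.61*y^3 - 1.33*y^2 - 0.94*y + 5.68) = -2.25*y^5 - 3.14*y^4 + 5.05*y^3 - 1.49*y^2 - 1.58*y - 5.35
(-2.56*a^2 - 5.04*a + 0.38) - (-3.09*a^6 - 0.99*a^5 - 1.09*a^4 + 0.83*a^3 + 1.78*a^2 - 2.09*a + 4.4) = 3.09*a^6 + 0.99*a^5 + 1.09*a^4 - 0.83*a^3 - 4.34*a^2 - 2.95*a - 4.02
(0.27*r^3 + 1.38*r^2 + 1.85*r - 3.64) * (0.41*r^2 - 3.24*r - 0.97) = 0.1107*r^5 - 0.309*r^4 - 3.9746*r^3 - 8.825*r^2 + 9.9991*r + 3.5308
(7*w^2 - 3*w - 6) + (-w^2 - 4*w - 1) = 6*w^2 - 7*w - 7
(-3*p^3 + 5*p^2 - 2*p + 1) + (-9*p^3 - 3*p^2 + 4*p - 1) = -12*p^3 + 2*p^2 + 2*p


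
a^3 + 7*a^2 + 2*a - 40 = (a - 2)*(a + 4)*(a + 5)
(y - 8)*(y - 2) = y^2 - 10*y + 16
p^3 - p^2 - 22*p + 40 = (p - 4)*(p - 2)*(p + 5)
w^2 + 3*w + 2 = (w + 1)*(w + 2)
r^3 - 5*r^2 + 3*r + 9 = (r - 3)^2*(r + 1)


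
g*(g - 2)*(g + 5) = g^3 + 3*g^2 - 10*g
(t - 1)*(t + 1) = t^2 - 1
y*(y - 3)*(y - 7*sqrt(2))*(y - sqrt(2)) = y^4 - 8*sqrt(2)*y^3 - 3*y^3 + 14*y^2 + 24*sqrt(2)*y^2 - 42*y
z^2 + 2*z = z*(z + 2)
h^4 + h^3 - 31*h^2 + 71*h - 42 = (h - 3)*(h - 2)*(h - 1)*(h + 7)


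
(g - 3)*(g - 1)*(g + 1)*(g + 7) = g^4 + 4*g^3 - 22*g^2 - 4*g + 21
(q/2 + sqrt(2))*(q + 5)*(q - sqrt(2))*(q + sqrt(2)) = q^4/2 + sqrt(2)*q^3 + 5*q^3/2 - q^2 + 5*sqrt(2)*q^2 - 5*q - 2*sqrt(2)*q - 10*sqrt(2)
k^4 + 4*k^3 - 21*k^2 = k^2*(k - 3)*(k + 7)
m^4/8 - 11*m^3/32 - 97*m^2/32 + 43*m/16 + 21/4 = (m/4 + 1)*(m/2 + 1/2)*(m - 6)*(m - 7/4)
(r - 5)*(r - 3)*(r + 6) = r^3 - 2*r^2 - 33*r + 90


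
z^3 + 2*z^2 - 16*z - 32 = (z - 4)*(z + 2)*(z + 4)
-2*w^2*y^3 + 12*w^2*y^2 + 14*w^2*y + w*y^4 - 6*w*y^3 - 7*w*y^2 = y*(-2*w + y)*(y - 7)*(w*y + w)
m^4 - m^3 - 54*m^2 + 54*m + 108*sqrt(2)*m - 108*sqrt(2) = (m - 1)*(m - 3*sqrt(2))^2*(m + 6*sqrt(2))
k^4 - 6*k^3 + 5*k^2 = k^2*(k - 5)*(k - 1)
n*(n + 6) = n^2 + 6*n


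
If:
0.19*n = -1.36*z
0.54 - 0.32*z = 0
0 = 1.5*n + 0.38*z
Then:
No Solution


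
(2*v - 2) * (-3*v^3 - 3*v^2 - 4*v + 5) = -6*v^4 - 2*v^2 + 18*v - 10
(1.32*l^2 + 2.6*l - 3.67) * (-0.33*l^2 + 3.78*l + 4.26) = -0.4356*l^4 + 4.1316*l^3 + 16.6623*l^2 - 2.7966*l - 15.6342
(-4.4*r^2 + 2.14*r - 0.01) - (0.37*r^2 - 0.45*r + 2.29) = -4.77*r^2 + 2.59*r - 2.3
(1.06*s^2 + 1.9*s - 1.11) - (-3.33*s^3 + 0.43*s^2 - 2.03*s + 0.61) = 3.33*s^3 + 0.63*s^2 + 3.93*s - 1.72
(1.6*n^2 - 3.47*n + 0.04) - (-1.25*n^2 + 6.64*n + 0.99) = 2.85*n^2 - 10.11*n - 0.95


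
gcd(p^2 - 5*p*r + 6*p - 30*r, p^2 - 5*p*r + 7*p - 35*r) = p - 5*r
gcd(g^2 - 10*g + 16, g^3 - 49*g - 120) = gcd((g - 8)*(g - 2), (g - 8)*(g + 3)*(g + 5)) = g - 8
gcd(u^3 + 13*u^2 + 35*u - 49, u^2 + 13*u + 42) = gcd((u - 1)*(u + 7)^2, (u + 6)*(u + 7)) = u + 7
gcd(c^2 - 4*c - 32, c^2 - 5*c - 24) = c - 8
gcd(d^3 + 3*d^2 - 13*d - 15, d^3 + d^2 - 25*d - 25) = d^2 + 6*d + 5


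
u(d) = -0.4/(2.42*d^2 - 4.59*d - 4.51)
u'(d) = -0.4*(4.59 - 4.84*d)/(2.42*d^2 - 4.59*d - 4.51)^2 = (1.936*d - 1.836)/(-2.42*d^2 + 4.59*d + 4.51)^2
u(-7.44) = -0.00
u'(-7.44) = -0.00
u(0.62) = 0.06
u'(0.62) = -0.02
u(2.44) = 0.31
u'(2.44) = 1.70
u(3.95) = -0.03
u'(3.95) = 0.03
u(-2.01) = -0.03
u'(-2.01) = -0.03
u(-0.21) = 0.12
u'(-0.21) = -0.19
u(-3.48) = -0.01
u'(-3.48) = -0.01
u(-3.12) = -0.01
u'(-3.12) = -0.01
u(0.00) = 0.09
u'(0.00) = -0.09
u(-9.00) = -0.00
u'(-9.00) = -0.00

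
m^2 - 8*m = m*(m - 8)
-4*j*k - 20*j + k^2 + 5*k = (-4*j + k)*(k + 5)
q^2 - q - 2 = (q - 2)*(q + 1)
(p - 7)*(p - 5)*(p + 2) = p^3 - 10*p^2 + 11*p + 70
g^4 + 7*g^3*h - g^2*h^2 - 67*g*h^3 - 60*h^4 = (g - 3*h)*(g + h)*(g + 4*h)*(g + 5*h)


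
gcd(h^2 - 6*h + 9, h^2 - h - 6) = h - 3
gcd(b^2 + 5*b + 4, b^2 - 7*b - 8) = b + 1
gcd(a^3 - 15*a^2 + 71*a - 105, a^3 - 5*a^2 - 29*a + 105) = a^2 - 10*a + 21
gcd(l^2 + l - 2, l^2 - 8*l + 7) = l - 1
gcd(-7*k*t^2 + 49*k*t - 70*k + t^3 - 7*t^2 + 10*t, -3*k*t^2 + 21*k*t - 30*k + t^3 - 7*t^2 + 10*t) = t^2 - 7*t + 10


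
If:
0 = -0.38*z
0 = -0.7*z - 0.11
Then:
No Solution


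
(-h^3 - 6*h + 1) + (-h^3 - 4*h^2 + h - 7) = -2*h^3 - 4*h^2 - 5*h - 6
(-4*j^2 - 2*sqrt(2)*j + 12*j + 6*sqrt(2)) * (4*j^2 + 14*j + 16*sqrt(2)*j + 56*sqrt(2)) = -16*j^4 - 72*sqrt(2)*j^3 - 8*j^3 - 36*sqrt(2)*j^2 + 104*j^2 - 32*j + 756*sqrt(2)*j + 672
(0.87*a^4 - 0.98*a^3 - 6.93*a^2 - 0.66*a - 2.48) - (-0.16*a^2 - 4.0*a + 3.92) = 0.87*a^4 - 0.98*a^3 - 6.77*a^2 + 3.34*a - 6.4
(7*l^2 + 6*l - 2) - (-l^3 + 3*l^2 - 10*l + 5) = l^3 + 4*l^2 + 16*l - 7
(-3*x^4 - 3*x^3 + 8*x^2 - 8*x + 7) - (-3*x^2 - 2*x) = -3*x^4 - 3*x^3 + 11*x^2 - 6*x + 7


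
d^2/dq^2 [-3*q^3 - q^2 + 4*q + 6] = -18*q - 2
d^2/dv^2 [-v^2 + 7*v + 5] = -2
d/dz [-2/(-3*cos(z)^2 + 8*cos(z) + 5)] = 4*(3*cos(z) - 4)*sin(z)/(-3*cos(z)^2 + 8*cos(z) + 5)^2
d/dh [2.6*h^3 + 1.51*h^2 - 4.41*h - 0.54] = 7.8*h^2 + 3.02*h - 4.41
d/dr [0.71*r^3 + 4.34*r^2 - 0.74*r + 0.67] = 2.13*r^2 + 8.68*r - 0.74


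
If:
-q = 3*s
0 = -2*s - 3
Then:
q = 9/2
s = -3/2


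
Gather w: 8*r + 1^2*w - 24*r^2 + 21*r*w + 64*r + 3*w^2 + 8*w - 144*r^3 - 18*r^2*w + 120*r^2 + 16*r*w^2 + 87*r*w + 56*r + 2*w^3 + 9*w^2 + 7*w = -144*r^3 + 96*r^2 + 128*r + 2*w^3 + w^2*(16*r + 12) + w*(-18*r^2 + 108*r + 16)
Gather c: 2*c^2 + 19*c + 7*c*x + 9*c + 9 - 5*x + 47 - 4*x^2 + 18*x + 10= 2*c^2 + c*(7*x + 28) - 4*x^2 + 13*x + 66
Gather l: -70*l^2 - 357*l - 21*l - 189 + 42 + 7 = -70*l^2 - 378*l - 140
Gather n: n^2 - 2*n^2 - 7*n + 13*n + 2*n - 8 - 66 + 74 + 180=-n^2 + 8*n + 180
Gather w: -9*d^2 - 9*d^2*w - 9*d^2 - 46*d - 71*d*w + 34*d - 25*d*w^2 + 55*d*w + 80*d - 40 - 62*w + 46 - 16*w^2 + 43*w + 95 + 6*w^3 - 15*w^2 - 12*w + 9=-18*d^2 + 68*d + 6*w^3 + w^2*(-25*d - 31) + w*(-9*d^2 - 16*d - 31) + 110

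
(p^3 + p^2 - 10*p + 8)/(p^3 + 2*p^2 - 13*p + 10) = (p + 4)/(p + 5)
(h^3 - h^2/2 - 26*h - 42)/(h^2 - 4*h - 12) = h + 7/2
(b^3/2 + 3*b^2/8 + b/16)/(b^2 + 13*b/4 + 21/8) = b*(8*b^2 + 6*b + 1)/(2*(8*b^2 + 26*b + 21))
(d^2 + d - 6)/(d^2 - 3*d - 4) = (-d^2 - d + 6)/(-d^2 + 3*d + 4)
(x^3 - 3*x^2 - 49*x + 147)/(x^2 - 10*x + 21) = x + 7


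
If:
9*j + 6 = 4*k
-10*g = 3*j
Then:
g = 1/5 - 2*k/15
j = 4*k/9 - 2/3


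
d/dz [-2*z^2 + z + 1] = 1 - 4*z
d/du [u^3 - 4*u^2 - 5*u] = 3*u^2 - 8*u - 5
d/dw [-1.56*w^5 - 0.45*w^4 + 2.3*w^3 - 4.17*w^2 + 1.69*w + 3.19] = -7.8*w^4 - 1.8*w^3 + 6.9*w^2 - 8.34*w + 1.69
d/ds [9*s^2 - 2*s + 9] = 18*s - 2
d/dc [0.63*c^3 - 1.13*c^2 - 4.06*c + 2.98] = 1.89*c^2 - 2.26*c - 4.06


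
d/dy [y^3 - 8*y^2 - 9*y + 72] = 3*y^2 - 16*y - 9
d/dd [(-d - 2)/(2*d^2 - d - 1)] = (-2*d^2 + d + (d + 2)*(4*d - 1) + 1)/(-2*d^2 + d + 1)^2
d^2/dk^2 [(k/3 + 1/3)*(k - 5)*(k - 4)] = 2*k - 16/3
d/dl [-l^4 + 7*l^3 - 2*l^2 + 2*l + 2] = -4*l^3 + 21*l^2 - 4*l + 2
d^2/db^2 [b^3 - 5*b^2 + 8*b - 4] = 6*b - 10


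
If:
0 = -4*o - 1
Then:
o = -1/4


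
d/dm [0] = 0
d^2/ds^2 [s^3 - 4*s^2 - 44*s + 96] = 6*s - 8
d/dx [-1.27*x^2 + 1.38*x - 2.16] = 1.38 - 2.54*x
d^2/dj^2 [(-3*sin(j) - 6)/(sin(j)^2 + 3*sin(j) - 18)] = 3*(sin(j)^5 + 5*sin(j)^4 + 124*sin(j)^3 + 204*sin(j)^2 + 288*sin(j) - 216)/(sin(j)^2 + 3*sin(j) - 18)^3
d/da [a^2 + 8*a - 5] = 2*a + 8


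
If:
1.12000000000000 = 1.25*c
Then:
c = 0.90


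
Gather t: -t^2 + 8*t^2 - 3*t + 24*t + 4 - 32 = 7*t^2 + 21*t - 28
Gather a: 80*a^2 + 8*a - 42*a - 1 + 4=80*a^2 - 34*a + 3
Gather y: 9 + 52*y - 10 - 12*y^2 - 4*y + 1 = -12*y^2 + 48*y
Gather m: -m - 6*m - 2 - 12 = -7*m - 14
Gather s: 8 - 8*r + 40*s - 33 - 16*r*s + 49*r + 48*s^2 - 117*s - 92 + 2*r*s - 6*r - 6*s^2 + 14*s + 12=35*r + 42*s^2 + s*(-14*r - 63) - 105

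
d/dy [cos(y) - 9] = -sin(y)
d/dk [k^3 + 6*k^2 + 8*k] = 3*k^2 + 12*k + 8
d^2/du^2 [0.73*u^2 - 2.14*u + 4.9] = 1.46000000000000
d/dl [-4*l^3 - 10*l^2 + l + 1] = -12*l^2 - 20*l + 1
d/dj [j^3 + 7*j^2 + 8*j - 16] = 3*j^2 + 14*j + 8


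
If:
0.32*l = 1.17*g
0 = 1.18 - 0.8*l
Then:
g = 0.40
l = 1.48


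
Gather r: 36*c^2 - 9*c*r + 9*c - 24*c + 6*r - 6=36*c^2 - 15*c + r*(6 - 9*c) - 6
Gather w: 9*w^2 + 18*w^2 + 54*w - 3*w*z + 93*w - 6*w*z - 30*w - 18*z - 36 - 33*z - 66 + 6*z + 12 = 27*w^2 + w*(117 - 9*z) - 45*z - 90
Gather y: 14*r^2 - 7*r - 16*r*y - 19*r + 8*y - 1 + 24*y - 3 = 14*r^2 - 26*r + y*(32 - 16*r) - 4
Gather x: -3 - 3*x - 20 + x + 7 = -2*x - 16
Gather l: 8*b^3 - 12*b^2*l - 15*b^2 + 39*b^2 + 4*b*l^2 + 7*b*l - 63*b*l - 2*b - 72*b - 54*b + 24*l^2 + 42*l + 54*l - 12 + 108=8*b^3 + 24*b^2 - 128*b + l^2*(4*b + 24) + l*(-12*b^2 - 56*b + 96) + 96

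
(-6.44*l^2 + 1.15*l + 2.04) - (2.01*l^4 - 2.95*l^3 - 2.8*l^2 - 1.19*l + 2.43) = -2.01*l^4 + 2.95*l^3 - 3.64*l^2 + 2.34*l - 0.39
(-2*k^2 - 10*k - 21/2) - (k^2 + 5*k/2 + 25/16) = -3*k^2 - 25*k/2 - 193/16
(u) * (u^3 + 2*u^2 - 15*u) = u^4 + 2*u^3 - 15*u^2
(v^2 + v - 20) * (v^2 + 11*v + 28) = v^4 + 12*v^3 + 19*v^2 - 192*v - 560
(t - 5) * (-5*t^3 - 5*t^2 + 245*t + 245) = -5*t^4 + 20*t^3 + 270*t^2 - 980*t - 1225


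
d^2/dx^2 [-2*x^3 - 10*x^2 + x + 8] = -12*x - 20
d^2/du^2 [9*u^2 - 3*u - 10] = 18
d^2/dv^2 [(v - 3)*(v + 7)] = 2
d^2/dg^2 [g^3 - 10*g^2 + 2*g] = 6*g - 20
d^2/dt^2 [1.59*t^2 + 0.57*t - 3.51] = 3.18000000000000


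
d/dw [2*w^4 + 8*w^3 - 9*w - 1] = 8*w^3 + 24*w^2 - 9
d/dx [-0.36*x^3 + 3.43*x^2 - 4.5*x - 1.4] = -1.08*x^2 + 6.86*x - 4.5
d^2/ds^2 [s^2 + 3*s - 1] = 2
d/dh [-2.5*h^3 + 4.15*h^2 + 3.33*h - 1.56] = -7.5*h^2 + 8.3*h + 3.33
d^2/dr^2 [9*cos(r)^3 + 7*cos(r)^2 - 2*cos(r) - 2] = -19*cos(r)/4 - 14*cos(2*r) - 81*cos(3*r)/4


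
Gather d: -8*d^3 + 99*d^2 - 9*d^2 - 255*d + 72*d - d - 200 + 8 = -8*d^3 + 90*d^2 - 184*d - 192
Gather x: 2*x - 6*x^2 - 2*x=-6*x^2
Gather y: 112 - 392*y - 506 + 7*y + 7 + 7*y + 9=-378*y - 378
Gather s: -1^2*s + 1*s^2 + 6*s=s^2 + 5*s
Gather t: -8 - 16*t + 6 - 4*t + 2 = -20*t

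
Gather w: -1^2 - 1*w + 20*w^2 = 20*w^2 - w - 1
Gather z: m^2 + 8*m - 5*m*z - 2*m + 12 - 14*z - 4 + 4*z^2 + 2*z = m^2 + 6*m + 4*z^2 + z*(-5*m - 12) + 8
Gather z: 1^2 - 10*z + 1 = 2 - 10*z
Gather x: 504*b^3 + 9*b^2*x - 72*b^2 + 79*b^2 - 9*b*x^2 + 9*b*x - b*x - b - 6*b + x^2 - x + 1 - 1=504*b^3 + 7*b^2 - 7*b + x^2*(1 - 9*b) + x*(9*b^2 + 8*b - 1)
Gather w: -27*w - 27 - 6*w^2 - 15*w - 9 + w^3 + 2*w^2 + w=w^3 - 4*w^2 - 41*w - 36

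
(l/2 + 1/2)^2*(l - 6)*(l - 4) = l^4/4 - 2*l^3 + 5*l^2/4 + 19*l/2 + 6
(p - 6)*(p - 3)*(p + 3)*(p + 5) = p^4 - p^3 - 39*p^2 + 9*p + 270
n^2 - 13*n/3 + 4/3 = (n - 4)*(n - 1/3)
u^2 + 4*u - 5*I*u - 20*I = (u + 4)*(u - 5*I)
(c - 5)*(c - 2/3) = c^2 - 17*c/3 + 10/3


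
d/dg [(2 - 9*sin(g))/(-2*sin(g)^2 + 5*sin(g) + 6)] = 2*(-9*sin(g)^2 + 4*sin(g) - 32)*cos(g)/(2*sin(g)^2 - 5*sin(g) - 6)^2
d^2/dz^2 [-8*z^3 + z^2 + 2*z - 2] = 2 - 48*z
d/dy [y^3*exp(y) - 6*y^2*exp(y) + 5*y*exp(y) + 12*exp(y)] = (y^3 - 3*y^2 - 7*y + 17)*exp(y)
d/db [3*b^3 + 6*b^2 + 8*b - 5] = 9*b^2 + 12*b + 8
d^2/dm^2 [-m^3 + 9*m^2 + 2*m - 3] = 18 - 6*m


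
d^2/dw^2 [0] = 0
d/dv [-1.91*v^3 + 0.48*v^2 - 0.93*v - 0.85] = -5.73*v^2 + 0.96*v - 0.93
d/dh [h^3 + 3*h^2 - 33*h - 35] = 3*h^2 + 6*h - 33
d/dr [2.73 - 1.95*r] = -1.95000000000000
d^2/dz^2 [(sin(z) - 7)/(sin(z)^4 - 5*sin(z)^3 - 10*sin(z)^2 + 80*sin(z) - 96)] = (-9*sin(z)^9 + 167*sin(z)^8 - 873*sin(z)^7 + 1085*sin(z)^6 + 618*sin(z)^5 + 12372*sin(z)^4 - 46200*sin(z)^3 + 9016*sin(z)^2 + 92544*sin(z) - 60800)/((sin(z) - 4)^3*(sin(z) - 3)^3*(sin(z) - 2)^3*(sin(z) + 4)^3)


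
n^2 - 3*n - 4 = (n - 4)*(n + 1)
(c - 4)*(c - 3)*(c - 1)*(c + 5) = c^4 - 3*c^3 - 21*c^2 + 83*c - 60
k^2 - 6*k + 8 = (k - 4)*(k - 2)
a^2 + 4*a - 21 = (a - 3)*(a + 7)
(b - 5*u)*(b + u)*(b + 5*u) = b^3 + b^2*u - 25*b*u^2 - 25*u^3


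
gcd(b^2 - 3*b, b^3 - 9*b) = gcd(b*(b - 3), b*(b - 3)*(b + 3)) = b^2 - 3*b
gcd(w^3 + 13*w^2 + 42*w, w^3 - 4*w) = w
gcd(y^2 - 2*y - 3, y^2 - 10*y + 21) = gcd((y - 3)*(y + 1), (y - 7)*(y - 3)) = y - 3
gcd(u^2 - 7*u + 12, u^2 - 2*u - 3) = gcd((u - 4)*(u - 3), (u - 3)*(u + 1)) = u - 3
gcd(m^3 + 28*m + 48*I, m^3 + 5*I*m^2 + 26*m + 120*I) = m + 4*I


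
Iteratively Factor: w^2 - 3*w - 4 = (w + 1)*(w - 4)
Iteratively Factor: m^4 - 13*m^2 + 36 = (m - 3)*(m^3 + 3*m^2 - 4*m - 12) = (m - 3)*(m - 2)*(m^2 + 5*m + 6) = (m - 3)*(m - 2)*(m + 2)*(m + 3)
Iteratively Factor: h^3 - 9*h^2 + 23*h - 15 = (h - 1)*(h^2 - 8*h + 15) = (h - 3)*(h - 1)*(h - 5)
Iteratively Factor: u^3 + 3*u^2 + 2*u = (u + 2)*(u^2 + u) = u*(u + 2)*(u + 1)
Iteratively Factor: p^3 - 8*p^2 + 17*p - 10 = (p - 1)*(p^2 - 7*p + 10) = (p - 2)*(p - 1)*(p - 5)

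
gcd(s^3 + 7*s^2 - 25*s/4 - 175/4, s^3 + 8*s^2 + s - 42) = s + 7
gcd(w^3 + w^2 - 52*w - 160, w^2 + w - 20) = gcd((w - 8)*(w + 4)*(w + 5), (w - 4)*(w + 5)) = w + 5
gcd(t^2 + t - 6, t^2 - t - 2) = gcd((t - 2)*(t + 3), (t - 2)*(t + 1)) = t - 2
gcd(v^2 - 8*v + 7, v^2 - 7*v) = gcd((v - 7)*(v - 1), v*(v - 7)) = v - 7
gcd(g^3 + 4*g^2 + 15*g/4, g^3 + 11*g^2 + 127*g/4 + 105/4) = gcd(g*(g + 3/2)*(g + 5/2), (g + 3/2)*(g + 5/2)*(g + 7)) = g^2 + 4*g + 15/4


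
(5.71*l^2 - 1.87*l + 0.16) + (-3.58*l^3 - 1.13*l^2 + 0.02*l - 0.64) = -3.58*l^3 + 4.58*l^2 - 1.85*l - 0.48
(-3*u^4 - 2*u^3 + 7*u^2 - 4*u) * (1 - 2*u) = 6*u^5 + u^4 - 16*u^3 + 15*u^2 - 4*u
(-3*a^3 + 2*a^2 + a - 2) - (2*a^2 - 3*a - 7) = -3*a^3 + 4*a + 5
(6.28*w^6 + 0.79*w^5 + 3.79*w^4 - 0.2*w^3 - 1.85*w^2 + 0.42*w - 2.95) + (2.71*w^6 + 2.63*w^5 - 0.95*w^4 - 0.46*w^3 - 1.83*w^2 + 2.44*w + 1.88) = 8.99*w^6 + 3.42*w^5 + 2.84*w^4 - 0.66*w^3 - 3.68*w^2 + 2.86*w - 1.07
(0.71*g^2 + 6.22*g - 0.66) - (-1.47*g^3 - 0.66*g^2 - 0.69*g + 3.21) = 1.47*g^3 + 1.37*g^2 + 6.91*g - 3.87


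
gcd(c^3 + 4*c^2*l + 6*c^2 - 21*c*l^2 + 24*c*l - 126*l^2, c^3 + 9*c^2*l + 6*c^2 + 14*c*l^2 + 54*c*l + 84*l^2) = c^2 + 7*c*l + 6*c + 42*l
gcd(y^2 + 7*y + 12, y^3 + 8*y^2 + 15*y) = y + 3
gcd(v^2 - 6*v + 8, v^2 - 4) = v - 2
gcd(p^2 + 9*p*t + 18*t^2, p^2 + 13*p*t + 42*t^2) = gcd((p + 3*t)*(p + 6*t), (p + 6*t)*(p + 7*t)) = p + 6*t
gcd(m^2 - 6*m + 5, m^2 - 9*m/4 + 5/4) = m - 1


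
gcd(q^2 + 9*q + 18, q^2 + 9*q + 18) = q^2 + 9*q + 18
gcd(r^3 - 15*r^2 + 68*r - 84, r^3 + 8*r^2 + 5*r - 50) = r - 2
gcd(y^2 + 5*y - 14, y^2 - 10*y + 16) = y - 2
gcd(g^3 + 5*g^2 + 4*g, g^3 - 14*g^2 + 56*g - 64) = 1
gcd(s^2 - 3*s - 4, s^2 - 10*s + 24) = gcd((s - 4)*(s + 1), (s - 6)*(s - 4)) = s - 4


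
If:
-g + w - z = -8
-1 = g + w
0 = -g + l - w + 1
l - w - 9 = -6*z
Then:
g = 32/11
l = -2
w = -43/11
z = 13/11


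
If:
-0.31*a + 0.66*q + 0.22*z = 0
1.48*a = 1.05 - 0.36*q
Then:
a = 0.0727673649393605*z + 0.636714443219405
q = 0.299062844542448 - 0.299154722528482*z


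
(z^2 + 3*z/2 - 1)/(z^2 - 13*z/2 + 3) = (z + 2)/(z - 6)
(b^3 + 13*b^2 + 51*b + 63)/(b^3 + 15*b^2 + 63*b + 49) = (b^2 + 6*b + 9)/(b^2 + 8*b + 7)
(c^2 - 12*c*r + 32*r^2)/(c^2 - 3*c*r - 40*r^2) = (c - 4*r)/(c + 5*r)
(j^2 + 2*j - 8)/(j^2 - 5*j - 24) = (-j^2 - 2*j + 8)/(-j^2 + 5*j + 24)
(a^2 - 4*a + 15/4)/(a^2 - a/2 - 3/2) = (a - 5/2)/(a + 1)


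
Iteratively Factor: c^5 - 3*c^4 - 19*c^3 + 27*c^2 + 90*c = (c - 3)*(c^4 - 19*c^2 - 30*c) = (c - 5)*(c - 3)*(c^3 + 5*c^2 + 6*c) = (c - 5)*(c - 3)*(c + 2)*(c^2 + 3*c) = (c - 5)*(c - 3)*(c + 2)*(c + 3)*(c)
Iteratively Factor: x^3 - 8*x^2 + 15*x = (x - 5)*(x^2 - 3*x) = x*(x - 5)*(x - 3)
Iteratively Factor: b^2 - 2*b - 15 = (b - 5)*(b + 3)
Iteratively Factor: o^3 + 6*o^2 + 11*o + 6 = (o + 2)*(o^2 + 4*o + 3) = (o + 2)*(o + 3)*(o + 1)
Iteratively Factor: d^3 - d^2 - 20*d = (d + 4)*(d^2 - 5*d) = (d - 5)*(d + 4)*(d)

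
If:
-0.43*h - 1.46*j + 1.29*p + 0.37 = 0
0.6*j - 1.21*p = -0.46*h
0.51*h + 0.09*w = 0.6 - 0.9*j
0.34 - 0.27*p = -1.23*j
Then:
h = 38.06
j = 3.25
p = 16.08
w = -241.57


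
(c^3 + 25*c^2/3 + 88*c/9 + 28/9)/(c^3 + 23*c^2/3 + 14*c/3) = (c + 2/3)/c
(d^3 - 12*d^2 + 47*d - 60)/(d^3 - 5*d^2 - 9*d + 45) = (d - 4)/(d + 3)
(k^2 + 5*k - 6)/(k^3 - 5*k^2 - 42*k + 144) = (k - 1)/(k^2 - 11*k + 24)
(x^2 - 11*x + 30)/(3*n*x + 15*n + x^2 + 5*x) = (x^2 - 11*x + 30)/(3*n*x + 15*n + x^2 + 5*x)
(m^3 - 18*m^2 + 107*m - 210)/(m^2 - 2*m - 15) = (m^2 - 13*m + 42)/(m + 3)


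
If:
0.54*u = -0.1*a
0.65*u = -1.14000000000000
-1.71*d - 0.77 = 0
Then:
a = 9.47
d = -0.45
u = -1.75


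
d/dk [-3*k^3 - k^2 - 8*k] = -9*k^2 - 2*k - 8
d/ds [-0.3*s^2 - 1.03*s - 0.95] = -0.6*s - 1.03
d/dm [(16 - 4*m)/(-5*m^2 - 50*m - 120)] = 4*(m^2 + 10*m - 2*(m - 4)*(m + 5) + 24)/(5*(m^2 + 10*m + 24)^2)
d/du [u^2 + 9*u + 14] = 2*u + 9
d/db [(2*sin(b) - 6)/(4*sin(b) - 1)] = 22*cos(b)/(4*sin(b) - 1)^2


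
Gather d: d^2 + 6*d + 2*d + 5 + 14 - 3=d^2 + 8*d + 16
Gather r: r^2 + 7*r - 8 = r^2 + 7*r - 8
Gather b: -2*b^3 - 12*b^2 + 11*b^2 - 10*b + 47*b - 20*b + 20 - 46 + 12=-2*b^3 - b^2 + 17*b - 14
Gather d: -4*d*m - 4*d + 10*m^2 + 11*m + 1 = d*(-4*m - 4) + 10*m^2 + 11*m + 1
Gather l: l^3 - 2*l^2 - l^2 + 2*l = l^3 - 3*l^2 + 2*l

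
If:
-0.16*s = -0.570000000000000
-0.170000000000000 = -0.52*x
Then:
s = 3.56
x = 0.33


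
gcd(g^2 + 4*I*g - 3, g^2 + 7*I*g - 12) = g + 3*I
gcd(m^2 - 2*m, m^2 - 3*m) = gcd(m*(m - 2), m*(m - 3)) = m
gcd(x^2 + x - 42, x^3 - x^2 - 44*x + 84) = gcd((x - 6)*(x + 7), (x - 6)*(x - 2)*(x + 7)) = x^2 + x - 42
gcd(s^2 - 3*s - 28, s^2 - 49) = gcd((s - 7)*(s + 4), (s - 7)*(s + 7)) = s - 7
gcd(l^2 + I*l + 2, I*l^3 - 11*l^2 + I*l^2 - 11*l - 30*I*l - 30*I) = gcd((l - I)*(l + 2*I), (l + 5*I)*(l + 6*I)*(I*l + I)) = 1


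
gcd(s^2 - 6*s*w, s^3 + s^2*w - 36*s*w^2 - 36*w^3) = s - 6*w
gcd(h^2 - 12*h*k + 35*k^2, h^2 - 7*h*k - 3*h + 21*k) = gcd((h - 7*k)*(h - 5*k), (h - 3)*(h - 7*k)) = h - 7*k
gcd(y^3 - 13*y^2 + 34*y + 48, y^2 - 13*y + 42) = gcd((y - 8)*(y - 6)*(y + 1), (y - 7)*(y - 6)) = y - 6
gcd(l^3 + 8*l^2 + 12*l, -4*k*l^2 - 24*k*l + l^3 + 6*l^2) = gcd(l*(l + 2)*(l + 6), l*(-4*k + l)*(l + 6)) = l^2 + 6*l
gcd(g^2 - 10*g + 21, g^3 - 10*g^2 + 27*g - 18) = g - 3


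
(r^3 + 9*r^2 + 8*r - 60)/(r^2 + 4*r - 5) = (r^2 + 4*r - 12)/(r - 1)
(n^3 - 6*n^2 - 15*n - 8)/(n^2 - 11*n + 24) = (n^2 + 2*n + 1)/(n - 3)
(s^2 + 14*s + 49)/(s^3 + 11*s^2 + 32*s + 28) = (s + 7)/(s^2 + 4*s + 4)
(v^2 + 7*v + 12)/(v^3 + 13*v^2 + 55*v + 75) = (v + 4)/(v^2 + 10*v + 25)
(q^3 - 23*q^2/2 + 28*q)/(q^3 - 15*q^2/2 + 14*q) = (q - 8)/(q - 4)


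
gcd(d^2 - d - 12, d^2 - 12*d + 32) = d - 4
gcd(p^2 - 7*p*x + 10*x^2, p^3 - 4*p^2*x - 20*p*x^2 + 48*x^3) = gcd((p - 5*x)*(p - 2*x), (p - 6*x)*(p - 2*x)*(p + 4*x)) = -p + 2*x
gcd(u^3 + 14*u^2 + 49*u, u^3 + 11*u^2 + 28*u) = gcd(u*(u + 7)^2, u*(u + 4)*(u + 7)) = u^2 + 7*u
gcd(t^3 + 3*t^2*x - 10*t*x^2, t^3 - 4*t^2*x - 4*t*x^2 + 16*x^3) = -t + 2*x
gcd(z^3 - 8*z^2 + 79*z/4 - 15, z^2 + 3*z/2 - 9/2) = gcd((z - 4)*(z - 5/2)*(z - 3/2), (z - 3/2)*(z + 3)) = z - 3/2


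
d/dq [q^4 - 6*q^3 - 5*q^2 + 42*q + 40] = 4*q^3 - 18*q^2 - 10*q + 42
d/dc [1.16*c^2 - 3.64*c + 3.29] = 2.32*c - 3.64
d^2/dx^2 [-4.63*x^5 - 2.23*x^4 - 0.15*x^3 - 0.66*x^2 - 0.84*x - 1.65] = -92.6*x^3 - 26.76*x^2 - 0.9*x - 1.32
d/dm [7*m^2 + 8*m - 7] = 14*m + 8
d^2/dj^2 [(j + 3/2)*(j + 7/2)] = 2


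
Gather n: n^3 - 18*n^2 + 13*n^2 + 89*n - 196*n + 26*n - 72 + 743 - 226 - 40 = n^3 - 5*n^2 - 81*n + 405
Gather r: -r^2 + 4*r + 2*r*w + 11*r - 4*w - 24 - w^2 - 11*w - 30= -r^2 + r*(2*w + 15) - w^2 - 15*w - 54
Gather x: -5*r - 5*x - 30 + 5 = -5*r - 5*x - 25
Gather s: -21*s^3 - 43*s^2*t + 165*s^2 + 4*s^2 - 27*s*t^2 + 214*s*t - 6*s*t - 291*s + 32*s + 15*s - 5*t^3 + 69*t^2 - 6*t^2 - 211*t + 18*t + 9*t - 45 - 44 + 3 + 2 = -21*s^3 + s^2*(169 - 43*t) + s*(-27*t^2 + 208*t - 244) - 5*t^3 + 63*t^2 - 184*t - 84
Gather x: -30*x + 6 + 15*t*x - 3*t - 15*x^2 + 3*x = -3*t - 15*x^2 + x*(15*t - 27) + 6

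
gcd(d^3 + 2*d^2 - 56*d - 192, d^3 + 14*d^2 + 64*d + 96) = d^2 + 10*d + 24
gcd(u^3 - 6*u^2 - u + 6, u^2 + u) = u + 1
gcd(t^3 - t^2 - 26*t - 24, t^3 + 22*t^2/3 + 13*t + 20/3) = t + 1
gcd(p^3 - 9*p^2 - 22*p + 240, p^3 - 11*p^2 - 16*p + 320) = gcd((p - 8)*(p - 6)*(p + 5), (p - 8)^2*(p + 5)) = p^2 - 3*p - 40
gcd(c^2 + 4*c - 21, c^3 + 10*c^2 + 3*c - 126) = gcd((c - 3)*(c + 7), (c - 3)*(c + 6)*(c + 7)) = c^2 + 4*c - 21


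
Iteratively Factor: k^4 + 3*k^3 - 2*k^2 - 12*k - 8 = (k + 2)*(k^3 + k^2 - 4*k - 4) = (k + 2)^2*(k^2 - k - 2) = (k - 2)*(k + 2)^2*(k + 1)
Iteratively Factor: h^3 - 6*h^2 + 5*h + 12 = (h + 1)*(h^2 - 7*h + 12) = (h - 3)*(h + 1)*(h - 4)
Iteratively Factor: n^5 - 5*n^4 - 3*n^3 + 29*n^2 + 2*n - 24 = (n + 1)*(n^4 - 6*n^3 + 3*n^2 + 26*n - 24) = (n + 1)*(n + 2)*(n^3 - 8*n^2 + 19*n - 12) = (n - 3)*(n + 1)*(n + 2)*(n^2 - 5*n + 4) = (n - 4)*(n - 3)*(n + 1)*(n + 2)*(n - 1)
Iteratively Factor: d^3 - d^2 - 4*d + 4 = (d - 2)*(d^2 + d - 2) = (d - 2)*(d - 1)*(d + 2)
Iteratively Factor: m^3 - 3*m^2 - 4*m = (m + 1)*(m^2 - 4*m) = m*(m + 1)*(m - 4)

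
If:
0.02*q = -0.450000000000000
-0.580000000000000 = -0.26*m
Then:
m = 2.23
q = -22.50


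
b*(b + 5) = b^2 + 5*b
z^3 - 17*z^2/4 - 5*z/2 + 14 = (z - 4)*(z - 2)*(z + 7/4)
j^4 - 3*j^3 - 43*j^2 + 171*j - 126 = (j - 6)*(j - 3)*(j - 1)*(j + 7)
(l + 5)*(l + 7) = l^2 + 12*l + 35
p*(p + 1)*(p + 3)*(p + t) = p^4 + p^3*t + 4*p^3 + 4*p^2*t + 3*p^2 + 3*p*t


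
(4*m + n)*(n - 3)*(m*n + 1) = 4*m^2*n^2 - 12*m^2*n + m*n^3 - 3*m*n^2 + 4*m*n - 12*m + n^2 - 3*n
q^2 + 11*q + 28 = (q + 4)*(q + 7)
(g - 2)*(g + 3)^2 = g^3 + 4*g^2 - 3*g - 18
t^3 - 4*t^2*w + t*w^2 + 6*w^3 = (t - 3*w)*(t - 2*w)*(t + w)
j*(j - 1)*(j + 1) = j^3 - j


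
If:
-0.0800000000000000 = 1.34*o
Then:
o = -0.06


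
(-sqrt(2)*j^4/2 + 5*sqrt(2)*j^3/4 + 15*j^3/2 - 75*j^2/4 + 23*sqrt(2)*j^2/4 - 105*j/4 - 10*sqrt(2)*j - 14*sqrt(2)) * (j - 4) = -sqrt(2)*j^5/2 + 13*sqrt(2)*j^4/4 + 15*j^4/2 - 195*j^3/4 + 3*sqrt(2)*j^3/4 - 33*sqrt(2)*j^2 + 195*j^2/4 + 26*sqrt(2)*j + 105*j + 56*sqrt(2)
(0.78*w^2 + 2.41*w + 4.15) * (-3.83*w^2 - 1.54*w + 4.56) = -2.9874*w^4 - 10.4315*w^3 - 16.0491*w^2 + 4.5986*w + 18.924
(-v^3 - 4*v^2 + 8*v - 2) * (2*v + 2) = -2*v^4 - 10*v^3 + 8*v^2 + 12*v - 4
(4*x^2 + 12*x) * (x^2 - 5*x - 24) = 4*x^4 - 8*x^3 - 156*x^2 - 288*x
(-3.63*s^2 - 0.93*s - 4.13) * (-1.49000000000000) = 5.4087*s^2 + 1.3857*s + 6.1537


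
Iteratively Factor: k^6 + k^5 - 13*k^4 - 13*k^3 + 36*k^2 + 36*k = (k + 2)*(k^5 - k^4 - 11*k^3 + 9*k^2 + 18*k) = (k + 1)*(k + 2)*(k^4 - 2*k^3 - 9*k^2 + 18*k) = (k - 3)*(k + 1)*(k + 2)*(k^3 + k^2 - 6*k) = (k - 3)*(k + 1)*(k + 2)*(k + 3)*(k^2 - 2*k) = (k - 3)*(k - 2)*(k + 1)*(k + 2)*(k + 3)*(k)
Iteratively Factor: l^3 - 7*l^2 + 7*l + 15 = (l - 3)*(l^2 - 4*l - 5) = (l - 3)*(l + 1)*(l - 5)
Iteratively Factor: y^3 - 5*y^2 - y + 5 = (y + 1)*(y^2 - 6*y + 5) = (y - 1)*(y + 1)*(y - 5)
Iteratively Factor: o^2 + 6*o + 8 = (o + 2)*(o + 4)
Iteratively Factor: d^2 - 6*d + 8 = (d - 4)*(d - 2)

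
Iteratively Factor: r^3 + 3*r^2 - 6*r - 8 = (r + 4)*(r^2 - r - 2) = (r + 1)*(r + 4)*(r - 2)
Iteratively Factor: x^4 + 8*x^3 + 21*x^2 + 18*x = (x)*(x^3 + 8*x^2 + 21*x + 18) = x*(x + 3)*(x^2 + 5*x + 6) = x*(x + 2)*(x + 3)*(x + 3)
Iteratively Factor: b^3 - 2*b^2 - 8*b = (b + 2)*(b^2 - 4*b) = b*(b + 2)*(b - 4)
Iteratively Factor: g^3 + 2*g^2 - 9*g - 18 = (g + 3)*(g^2 - g - 6) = (g - 3)*(g + 3)*(g + 2)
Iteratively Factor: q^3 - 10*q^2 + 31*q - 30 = (q - 2)*(q^2 - 8*q + 15) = (q - 3)*(q - 2)*(q - 5)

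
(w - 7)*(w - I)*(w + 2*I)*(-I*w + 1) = -I*w^4 + 2*w^3 + 7*I*w^3 - 14*w^2 - I*w^2 + 2*w + 7*I*w - 14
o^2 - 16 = (o - 4)*(o + 4)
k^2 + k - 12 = (k - 3)*(k + 4)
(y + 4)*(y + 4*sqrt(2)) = y^2 + 4*y + 4*sqrt(2)*y + 16*sqrt(2)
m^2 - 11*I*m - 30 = (m - 6*I)*(m - 5*I)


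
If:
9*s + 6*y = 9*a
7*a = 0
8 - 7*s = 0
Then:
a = 0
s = 8/7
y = -12/7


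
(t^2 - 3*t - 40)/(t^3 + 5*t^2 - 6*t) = (t^2 - 3*t - 40)/(t*(t^2 + 5*t - 6))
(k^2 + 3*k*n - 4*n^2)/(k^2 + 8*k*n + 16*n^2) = (k - n)/(k + 4*n)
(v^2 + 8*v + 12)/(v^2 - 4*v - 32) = (v^2 + 8*v + 12)/(v^2 - 4*v - 32)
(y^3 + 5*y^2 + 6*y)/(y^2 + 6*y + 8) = y*(y + 3)/(y + 4)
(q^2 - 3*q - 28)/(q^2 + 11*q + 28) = (q - 7)/(q + 7)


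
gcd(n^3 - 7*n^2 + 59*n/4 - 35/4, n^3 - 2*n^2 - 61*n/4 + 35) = n^2 - 6*n + 35/4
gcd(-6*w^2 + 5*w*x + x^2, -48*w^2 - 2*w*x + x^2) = 6*w + x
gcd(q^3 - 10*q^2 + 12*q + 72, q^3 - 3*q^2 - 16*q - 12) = q^2 - 4*q - 12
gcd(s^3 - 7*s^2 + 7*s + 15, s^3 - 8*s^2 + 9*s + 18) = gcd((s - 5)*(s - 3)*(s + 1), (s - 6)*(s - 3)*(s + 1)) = s^2 - 2*s - 3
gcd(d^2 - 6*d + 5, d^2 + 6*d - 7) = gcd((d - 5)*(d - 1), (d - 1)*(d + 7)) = d - 1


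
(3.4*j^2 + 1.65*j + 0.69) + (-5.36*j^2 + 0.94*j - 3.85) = -1.96*j^2 + 2.59*j - 3.16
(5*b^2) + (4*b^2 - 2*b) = 9*b^2 - 2*b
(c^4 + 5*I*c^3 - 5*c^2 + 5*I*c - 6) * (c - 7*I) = c^5 - 2*I*c^4 + 30*c^3 + 40*I*c^2 + 29*c + 42*I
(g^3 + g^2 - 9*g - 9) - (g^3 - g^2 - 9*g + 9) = 2*g^2 - 18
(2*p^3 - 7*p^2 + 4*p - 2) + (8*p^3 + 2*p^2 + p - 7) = 10*p^3 - 5*p^2 + 5*p - 9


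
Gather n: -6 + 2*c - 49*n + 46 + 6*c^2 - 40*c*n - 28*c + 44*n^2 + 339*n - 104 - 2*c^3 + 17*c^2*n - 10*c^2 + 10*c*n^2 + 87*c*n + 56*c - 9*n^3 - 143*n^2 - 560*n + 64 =-2*c^3 - 4*c^2 + 30*c - 9*n^3 + n^2*(10*c - 99) + n*(17*c^2 + 47*c - 270)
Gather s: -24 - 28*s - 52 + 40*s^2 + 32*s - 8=40*s^2 + 4*s - 84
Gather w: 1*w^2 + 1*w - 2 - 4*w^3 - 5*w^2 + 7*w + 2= -4*w^3 - 4*w^2 + 8*w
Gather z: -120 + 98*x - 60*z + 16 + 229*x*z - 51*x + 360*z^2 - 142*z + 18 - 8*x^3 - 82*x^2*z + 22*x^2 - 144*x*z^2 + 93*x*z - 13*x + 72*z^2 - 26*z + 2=-8*x^3 + 22*x^2 + 34*x + z^2*(432 - 144*x) + z*(-82*x^2 + 322*x - 228) - 84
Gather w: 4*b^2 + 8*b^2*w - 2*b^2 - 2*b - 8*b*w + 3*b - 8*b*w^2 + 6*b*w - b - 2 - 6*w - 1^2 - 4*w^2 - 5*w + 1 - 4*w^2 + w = 2*b^2 + w^2*(-8*b - 8) + w*(8*b^2 - 2*b - 10) - 2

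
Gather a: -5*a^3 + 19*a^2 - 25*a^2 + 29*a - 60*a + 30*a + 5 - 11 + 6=-5*a^3 - 6*a^2 - a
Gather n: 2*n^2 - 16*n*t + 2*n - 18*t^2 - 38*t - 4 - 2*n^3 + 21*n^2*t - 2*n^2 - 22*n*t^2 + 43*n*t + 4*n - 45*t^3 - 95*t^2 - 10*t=-2*n^3 + 21*n^2*t + n*(-22*t^2 + 27*t + 6) - 45*t^3 - 113*t^2 - 48*t - 4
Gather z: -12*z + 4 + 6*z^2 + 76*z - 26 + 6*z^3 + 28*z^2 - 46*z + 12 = 6*z^3 + 34*z^2 + 18*z - 10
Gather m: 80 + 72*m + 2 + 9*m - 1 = 81*m + 81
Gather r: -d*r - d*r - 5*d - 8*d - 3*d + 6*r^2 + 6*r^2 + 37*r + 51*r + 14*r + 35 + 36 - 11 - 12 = -16*d + 12*r^2 + r*(102 - 2*d) + 48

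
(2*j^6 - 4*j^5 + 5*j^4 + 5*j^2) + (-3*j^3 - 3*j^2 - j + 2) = 2*j^6 - 4*j^5 + 5*j^4 - 3*j^3 + 2*j^2 - j + 2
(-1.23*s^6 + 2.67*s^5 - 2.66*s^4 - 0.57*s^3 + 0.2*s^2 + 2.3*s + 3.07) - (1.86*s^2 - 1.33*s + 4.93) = -1.23*s^6 + 2.67*s^5 - 2.66*s^4 - 0.57*s^3 - 1.66*s^2 + 3.63*s - 1.86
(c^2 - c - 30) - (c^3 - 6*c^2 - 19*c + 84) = -c^3 + 7*c^2 + 18*c - 114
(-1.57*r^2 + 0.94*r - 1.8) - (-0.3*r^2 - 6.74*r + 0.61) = -1.27*r^2 + 7.68*r - 2.41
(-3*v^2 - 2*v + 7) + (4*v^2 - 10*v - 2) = v^2 - 12*v + 5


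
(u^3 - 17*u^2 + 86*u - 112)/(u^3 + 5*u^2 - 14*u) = (u^2 - 15*u + 56)/(u*(u + 7))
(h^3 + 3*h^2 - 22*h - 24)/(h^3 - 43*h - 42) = (h - 4)/(h - 7)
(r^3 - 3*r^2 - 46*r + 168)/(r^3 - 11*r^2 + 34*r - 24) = (r + 7)/(r - 1)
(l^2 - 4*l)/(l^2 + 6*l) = (l - 4)/(l + 6)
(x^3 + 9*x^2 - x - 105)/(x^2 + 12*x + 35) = x - 3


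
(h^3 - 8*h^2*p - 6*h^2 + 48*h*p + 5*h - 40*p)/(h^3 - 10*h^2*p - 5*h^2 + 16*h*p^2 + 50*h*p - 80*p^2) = (1 - h)/(-h + 2*p)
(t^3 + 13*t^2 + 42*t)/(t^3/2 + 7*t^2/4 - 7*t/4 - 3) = 4*t*(t^2 + 13*t + 42)/(2*t^3 + 7*t^2 - 7*t - 12)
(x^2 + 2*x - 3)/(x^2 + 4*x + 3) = (x - 1)/(x + 1)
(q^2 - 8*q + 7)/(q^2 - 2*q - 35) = (q - 1)/(q + 5)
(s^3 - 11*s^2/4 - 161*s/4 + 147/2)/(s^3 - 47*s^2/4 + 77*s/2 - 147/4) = (s + 6)/(s - 3)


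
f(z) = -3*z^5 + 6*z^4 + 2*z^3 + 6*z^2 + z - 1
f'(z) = -15*z^4 + 24*z^3 + 6*z^2 + 12*z + 1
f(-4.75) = 10223.88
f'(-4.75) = -10128.75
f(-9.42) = 268618.54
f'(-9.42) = -137753.38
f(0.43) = 0.86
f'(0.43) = 8.66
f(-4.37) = 6911.56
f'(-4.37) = -7410.12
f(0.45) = 1.04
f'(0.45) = 9.19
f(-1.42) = 45.67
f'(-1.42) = -133.65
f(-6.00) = 30881.00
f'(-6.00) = -24479.00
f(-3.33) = 1954.54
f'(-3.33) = -2703.11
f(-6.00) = 30881.00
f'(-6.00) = -24479.00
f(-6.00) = 30881.00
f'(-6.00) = -24479.00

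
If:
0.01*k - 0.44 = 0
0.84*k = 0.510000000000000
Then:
No Solution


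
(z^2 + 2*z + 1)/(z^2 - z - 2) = (z + 1)/(z - 2)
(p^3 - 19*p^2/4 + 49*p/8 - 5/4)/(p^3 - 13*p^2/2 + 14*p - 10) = (p - 1/4)/(p - 2)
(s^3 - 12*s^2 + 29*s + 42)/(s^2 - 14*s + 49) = (s^2 - 5*s - 6)/(s - 7)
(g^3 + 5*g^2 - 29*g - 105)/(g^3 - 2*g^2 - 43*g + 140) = (g + 3)/(g - 4)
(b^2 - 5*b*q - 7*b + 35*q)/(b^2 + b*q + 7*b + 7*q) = (b^2 - 5*b*q - 7*b + 35*q)/(b^2 + b*q + 7*b + 7*q)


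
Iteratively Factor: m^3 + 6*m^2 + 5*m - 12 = (m - 1)*(m^2 + 7*m + 12) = (m - 1)*(m + 4)*(m + 3)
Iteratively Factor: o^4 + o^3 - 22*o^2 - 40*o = (o + 2)*(o^3 - o^2 - 20*o) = (o + 2)*(o + 4)*(o^2 - 5*o) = (o - 5)*(o + 2)*(o + 4)*(o)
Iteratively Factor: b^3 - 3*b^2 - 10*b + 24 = (b - 2)*(b^2 - b - 12) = (b - 4)*(b - 2)*(b + 3)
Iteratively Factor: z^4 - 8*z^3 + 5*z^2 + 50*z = (z + 2)*(z^3 - 10*z^2 + 25*z) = z*(z + 2)*(z^2 - 10*z + 25) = z*(z - 5)*(z + 2)*(z - 5)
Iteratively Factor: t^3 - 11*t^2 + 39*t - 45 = (t - 3)*(t^2 - 8*t + 15) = (t - 5)*(t - 3)*(t - 3)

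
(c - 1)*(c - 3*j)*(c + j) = c^3 - 2*c^2*j - c^2 - 3*c*j^2 + 2*c*j + 3*j^2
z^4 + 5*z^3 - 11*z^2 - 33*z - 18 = (z - 3)*(z + 1)^2*(z + 6)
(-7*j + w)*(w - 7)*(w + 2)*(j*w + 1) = -7*j^2*w^3 + 35*j^2*w^2 + 98*j^2*w + j*w^4 - 5*j*w^3 - 21*j*w^2 + 35*j*w + 98*j + w^3 - 5*w^2 - 14*w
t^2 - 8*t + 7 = (t - 7)*(t - 1)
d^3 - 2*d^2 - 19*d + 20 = (d - 5)*(d - 1)*(d + 4)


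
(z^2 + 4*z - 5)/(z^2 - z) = (z + 5)/z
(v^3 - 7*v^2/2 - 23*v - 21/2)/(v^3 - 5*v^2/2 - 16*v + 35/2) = (2*v^3 - 7*v^2 - 46*v - 21)/(2*v^3 - 5*v^2 - 32*v + 35)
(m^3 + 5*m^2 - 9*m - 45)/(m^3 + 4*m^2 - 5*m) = (m^2 - 9)/(m*(m - 1))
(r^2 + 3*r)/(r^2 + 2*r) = (r + 3)/(r + 2)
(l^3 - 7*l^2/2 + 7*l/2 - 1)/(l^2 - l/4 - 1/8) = 4*(l^2 - 3*l + 2)/(4*l + 1)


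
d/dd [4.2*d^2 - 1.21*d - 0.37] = 8.4*d - 1.21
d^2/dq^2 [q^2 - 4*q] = 2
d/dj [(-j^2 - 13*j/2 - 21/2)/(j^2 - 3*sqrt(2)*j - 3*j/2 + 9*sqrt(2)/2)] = ((-4*j - 13)*(2*j^2 - 6*sqrt(2)*j - 3*j + 9*sqrt(2)) - (-4*j + 3 + 6*sqrt(2))*(2*j^2 + 13*j + 21))/(2*j^2 - 6*sqrt(2)*j - 3*j + 9*sqrt(2))^2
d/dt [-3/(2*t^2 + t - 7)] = 3*(4*t + 1)/(2*t^2 + t - 7)^2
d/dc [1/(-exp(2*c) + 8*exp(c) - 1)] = 2*(exp(c) - 4)*exp(c)/(exp(2*c) - 8*exp(c) + 1)^2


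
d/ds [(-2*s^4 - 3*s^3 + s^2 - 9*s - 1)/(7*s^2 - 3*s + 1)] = (-28*s^5 - 3*s^4 + 10*s^3 + 51*s^2 + 16*s - 12)/(49*s^4 - 42*s^3 + 23*s^2 - 6*s + 1)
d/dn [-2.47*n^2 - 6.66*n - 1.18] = -4.94*n - 6.66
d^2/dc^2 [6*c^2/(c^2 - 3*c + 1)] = 12*(3*c^3 - 3*c^2 + 1)/(c^6 - 9*c^5 + 30*c^4 - 45*c^3 + 30*c^2 - 9*c + 1)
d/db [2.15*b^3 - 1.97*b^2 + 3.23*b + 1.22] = 6.45*b^2 - 3.94*b + 3.23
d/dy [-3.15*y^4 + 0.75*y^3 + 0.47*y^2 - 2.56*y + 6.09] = -12.6*y^3 + 2.25*y^2 + 0.94*y - 2.56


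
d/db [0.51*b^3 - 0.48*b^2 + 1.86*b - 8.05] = 1.53*b^2 - 0.96*b + 1.86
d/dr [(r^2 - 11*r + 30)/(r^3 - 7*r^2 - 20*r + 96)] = (-r^4 + 22*r^3 - 187*r^2 + 612*r - 456)/(r^6 - 14*r^5 + 9*r^4 + 472*r^3 - 944*r^2 - 3840*r + 9216)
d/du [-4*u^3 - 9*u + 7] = -12*u^2 - 9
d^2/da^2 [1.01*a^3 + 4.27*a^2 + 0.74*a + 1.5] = 6.06*a + 8.54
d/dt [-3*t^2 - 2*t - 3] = -6*t - 2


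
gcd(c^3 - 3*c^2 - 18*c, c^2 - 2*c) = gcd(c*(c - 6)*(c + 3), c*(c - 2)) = c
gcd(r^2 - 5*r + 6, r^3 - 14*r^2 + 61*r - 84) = r - 3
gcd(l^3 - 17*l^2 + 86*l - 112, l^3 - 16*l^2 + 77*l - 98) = l^2 - 9*l + 14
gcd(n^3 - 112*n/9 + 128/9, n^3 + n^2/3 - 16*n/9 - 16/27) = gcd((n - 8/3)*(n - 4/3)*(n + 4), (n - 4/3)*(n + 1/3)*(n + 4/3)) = n - 4/3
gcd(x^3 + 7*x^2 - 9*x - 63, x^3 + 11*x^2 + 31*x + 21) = x^2 + 10*x + 21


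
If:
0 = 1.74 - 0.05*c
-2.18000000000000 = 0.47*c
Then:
No Solution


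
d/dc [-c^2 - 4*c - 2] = -2*c - 4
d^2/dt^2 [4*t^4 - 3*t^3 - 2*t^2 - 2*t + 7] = 48*t^2 - 18*t - 4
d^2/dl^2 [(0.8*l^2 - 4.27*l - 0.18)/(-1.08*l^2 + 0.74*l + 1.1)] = (-8.88178419700125e-16*l^4 + 8.68233600000001*l^3 - 4.442688*l^2 + 29.573424*l - 8.262744)/(1.259712*l^6 - 2.589408*l^5 - 2.074896*l^4 + 4.869496*l^3 + 2.11332*l^2 - 2.6862*l - 1.331)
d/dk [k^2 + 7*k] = 2*k + 7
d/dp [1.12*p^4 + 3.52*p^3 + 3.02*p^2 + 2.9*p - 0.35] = 4.48*p^3 + 10.56*p^2 + 6.04*p + 2.9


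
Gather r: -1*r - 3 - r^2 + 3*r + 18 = -r^2 + 2*r + 15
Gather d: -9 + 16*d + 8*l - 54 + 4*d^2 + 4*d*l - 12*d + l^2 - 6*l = 4*d^2 + d*(4*l + 4) + l^2 + 2*l - 63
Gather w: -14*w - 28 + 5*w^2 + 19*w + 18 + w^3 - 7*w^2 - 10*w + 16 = w^3 - 2*w^2 - 5*w + 6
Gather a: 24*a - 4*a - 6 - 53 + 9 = 20*a - 50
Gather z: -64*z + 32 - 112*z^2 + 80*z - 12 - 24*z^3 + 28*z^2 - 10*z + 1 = -24*z^3 - 84*z^2 + 6*z + 21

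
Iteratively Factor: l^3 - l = (l + 1)*(l^2 - l) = l*(l + 1)*(l - 1)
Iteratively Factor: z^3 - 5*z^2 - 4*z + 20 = (z - 5)*(z^2 - 4) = (z - 5)*(z + 2)*(z - 2)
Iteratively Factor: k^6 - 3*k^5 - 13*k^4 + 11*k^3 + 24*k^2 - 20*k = (k - 1)*(k^5 - 2*k^4 - 15*k^3 - 4*k^2 + 20*k) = (k - 1)*(k + 2)*(k^4 - 4*k^3 - 7*k^2 + 10*k) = (k - 1)^2*(k + 2)*(k^3 - 3*k^2 - 10*k) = (k - 1)^2*(k + 2)^2*(k^2 - 5*k) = (k - 5)*(k - 1)^2*(k + 2)^2*(k)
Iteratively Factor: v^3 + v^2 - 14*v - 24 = (v + 3)*(v^2 - 2*v - 8) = (v - 4)*(v + 3)*(v + 2)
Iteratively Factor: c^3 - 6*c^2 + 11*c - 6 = (c - 2)*(c^2 - 4*c + 3) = (c - 3)*(c - 2)*(c - 1)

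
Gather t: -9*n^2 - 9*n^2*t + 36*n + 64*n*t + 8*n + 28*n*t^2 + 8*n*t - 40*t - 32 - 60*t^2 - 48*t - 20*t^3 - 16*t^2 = -9*n^2 + 44*n - 20*t^3 + t^2*(28*n - 76) + t*(-9*n^2 + 72*n - 88) - 32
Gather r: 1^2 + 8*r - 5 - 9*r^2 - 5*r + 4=-9*r^2 + 3*r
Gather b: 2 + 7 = 9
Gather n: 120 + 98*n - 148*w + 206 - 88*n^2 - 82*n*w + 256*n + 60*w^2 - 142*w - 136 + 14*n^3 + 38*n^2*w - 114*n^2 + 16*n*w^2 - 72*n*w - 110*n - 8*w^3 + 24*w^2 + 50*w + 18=14*n^3 + n^2*(38*w - 202) + n*(16*w^2 - 154*w + 244) - 8*w^3 + 84*w^2 - 240*w + 208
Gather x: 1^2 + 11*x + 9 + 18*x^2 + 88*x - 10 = 18*x^2 + 99*x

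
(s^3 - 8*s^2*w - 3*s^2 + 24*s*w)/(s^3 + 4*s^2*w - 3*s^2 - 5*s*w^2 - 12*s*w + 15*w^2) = s*(s - 8*w)/(s^2 + 4*s*w - 5*w^2)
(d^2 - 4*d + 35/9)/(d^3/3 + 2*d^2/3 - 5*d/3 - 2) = (9*d^2 - 36*d + 35)/(3*(d^3 + 2*d^2 - 5*d - 6))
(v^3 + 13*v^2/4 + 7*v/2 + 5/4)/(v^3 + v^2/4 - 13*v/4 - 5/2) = (v + 1)/(v - 2)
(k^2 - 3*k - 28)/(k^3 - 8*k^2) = (k^2 - 3*k - 28)/(k^2*(k - 8))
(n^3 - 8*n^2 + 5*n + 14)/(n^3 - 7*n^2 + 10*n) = (n^2 - 6*n - 7)/(n*(n - 5))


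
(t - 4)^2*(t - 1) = t^3 - 9*t^2 + 24*t - 16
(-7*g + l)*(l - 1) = -7*g*l + 7*g + l^2 - l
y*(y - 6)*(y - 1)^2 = y^4 - 8*y^3 + 13*y^2 - 6*y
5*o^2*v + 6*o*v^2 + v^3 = v*(o + v)*(5*o + v)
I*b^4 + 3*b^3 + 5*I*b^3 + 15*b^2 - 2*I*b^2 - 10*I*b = b*(b + 5)*(b - 2*I)*(I*b + 1)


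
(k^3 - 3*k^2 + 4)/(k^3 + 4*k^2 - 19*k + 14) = (k^2 - k - 2)/(k^2 + 6*k - 7)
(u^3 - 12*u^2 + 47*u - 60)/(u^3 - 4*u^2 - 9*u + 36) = (u - 5)/(u + 3)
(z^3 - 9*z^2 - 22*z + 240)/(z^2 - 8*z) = z - 1 - 30/z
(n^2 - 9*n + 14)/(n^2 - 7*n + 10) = (n - 7)/(n - 5)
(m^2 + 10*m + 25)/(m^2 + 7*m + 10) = (m + 5)/(m + 2)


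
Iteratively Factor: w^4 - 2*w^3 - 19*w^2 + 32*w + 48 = (w - 3)*(w^3 + w^2 - 16*w - 16) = (w - 4)*(w - 3)*(w^2 + 5*w + 4) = (w - 4)*(w - 3)*(w + 1)*(w + 4)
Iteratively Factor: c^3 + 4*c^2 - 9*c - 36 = (c + 4)*(c^2 - 9) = (c + 3)*(c + 4)*(c - 3)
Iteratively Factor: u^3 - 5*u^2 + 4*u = (u - 1)*(u^2 - 4*u) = (u - 4)*(u - 1)*(u)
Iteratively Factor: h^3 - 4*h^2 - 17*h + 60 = (h + 4)*(h^2 - 8*h + 15) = (h - 5)*(h + 4)*(h - 3)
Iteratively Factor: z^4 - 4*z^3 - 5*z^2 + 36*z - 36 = (z + 3)*(z^3 - 7*z^2 + 16*z - 12) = (z - 2)*(z + 3)*(z^2 - 5*z + 6) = (z - 2)^2*(z + 3)*(z - 3)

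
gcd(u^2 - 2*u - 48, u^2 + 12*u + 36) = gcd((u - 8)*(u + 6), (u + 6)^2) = u + 6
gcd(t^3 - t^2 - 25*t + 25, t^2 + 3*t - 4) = t - 1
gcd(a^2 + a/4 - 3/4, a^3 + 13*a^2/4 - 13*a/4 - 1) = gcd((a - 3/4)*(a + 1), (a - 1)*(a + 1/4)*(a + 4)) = 1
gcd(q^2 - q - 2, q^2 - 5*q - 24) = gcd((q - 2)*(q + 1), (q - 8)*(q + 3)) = 1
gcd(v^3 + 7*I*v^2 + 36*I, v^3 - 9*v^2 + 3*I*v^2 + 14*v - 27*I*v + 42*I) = v + 3*I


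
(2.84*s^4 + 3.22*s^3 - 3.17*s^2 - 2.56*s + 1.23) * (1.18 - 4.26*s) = -12.0984*s^5 - 10.366*s^4 + 17.3038*s^3 + 7.165*s^2 - 8.2606*s + 1.4514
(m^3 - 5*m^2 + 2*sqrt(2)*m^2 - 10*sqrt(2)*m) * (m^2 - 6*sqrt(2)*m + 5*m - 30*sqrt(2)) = m^5 - 4*sqrt(2)*m^4 - 49*m^3 + 100*sqrt(2)*m^2 + 600*m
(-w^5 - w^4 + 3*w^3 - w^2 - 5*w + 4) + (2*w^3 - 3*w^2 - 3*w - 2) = -w^5 - w^4 + 5*w^3 - 4*w^2 - 8*w + 2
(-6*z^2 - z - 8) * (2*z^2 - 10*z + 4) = -12*z^4 + 58*z^3 - 30*z^2 + 76*z - 32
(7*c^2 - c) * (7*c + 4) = 49*c^3 + 21*c^2 - 4*c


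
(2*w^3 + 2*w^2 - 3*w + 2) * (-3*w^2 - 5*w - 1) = -6*w^5 - 16*w^4 - 3*w^3 + 7*w^2 - 7*w - 2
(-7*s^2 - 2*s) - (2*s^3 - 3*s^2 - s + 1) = -2*s^3 - 4*s^2 - s - 1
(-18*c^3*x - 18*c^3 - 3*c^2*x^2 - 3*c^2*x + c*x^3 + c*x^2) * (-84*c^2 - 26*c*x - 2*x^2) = 1512*c^5*x + 1512*c^5 + 720*c^4*x^2 + 720*c^4*x + 30*c^3*x^3 + 30*c^3*x^2 - 20*c^2*x^4 - 20*c^2*x^3 - 2*c*x^5 - 2*c*x^4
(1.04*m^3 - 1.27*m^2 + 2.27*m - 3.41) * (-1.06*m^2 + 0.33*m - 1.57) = -1.1024*m^5 + 1.6894*m^4 - 4.4581*m^3 + 6.3576*m^2 - 4.6892*m + 5.3537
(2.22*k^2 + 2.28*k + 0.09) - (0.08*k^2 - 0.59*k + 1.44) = 2.14*k^2 + 2.87*k - 1.35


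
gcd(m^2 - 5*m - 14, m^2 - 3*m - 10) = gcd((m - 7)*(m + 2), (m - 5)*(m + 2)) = m + 2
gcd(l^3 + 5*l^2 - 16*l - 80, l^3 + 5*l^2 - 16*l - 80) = l^3 + 5*l^2 - 16*l - 80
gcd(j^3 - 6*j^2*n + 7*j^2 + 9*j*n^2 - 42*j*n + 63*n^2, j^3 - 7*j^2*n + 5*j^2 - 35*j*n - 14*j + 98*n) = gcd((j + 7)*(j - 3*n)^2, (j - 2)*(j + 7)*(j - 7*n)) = j + 7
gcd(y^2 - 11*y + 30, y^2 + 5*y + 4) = 1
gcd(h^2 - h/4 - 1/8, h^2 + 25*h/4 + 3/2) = h + 1/4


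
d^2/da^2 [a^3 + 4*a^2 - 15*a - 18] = 6*a + 8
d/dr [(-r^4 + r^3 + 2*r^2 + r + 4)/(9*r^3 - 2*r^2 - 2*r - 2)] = (-9*r^6 + 4*r^5 - 14*r^4 - 14*r^3 - 116*r^2 + 8*r + 6)/(81*r^6 - 36*r^5 - 32*r^4 - 28*r^3 + 12*r^2 + 8*r + 4)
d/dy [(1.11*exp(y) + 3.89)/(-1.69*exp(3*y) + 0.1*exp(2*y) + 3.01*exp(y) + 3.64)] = (3.7518*exp(3*y) + 19.6113*exp(2*y) - 0.778*exp(y) - 7.6685)*exp(y)/(2.8561*exp(6*y) - 0.338*exp(5*y) - 10.1638*exp(4*y) - 11.7012*exp(3*y) + 9.7881*exp(2*y) + 21.9128*exp(y) + 13.2496)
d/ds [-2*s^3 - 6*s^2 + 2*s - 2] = -6*s^2 - 12*s + 2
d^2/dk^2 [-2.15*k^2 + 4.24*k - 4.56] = -4.30000000000000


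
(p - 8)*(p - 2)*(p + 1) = p^3 - 9*p^2 + 6*p + 16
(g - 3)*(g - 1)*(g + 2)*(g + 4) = g^4 + 2*g^3 - 13*g^2 - 14*g + 24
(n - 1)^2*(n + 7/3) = n^3 + n^2/3 - 11*n/3 + 7/3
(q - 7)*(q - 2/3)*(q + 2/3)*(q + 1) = q^4 - 6*q^3 - 67*q^2/9 + 8*q/3 + 28/9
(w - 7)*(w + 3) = w^2 - 4*w - 21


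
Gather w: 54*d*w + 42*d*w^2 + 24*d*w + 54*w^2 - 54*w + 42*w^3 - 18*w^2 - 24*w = 42*w^3 + w^2*(42*d + 36) + w*(78*d - 78)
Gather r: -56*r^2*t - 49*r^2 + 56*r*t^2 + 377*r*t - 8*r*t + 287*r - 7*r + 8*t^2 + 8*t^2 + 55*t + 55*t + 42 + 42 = r^2*(-56*t - 49) + r*(56*t^2 + 369*t + 280) + 16*t^2 + 110*t + 84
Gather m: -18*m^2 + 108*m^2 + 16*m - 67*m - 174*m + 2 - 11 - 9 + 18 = 90*m^2 - 225*m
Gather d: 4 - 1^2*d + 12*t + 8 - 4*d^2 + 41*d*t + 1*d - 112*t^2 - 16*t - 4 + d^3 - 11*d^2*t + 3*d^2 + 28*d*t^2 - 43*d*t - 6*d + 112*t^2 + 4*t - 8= d^3 + d^2*(-11*t - 1) + d*(28*t^2 - 2*t - 6)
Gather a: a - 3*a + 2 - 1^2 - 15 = -2*a - 14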